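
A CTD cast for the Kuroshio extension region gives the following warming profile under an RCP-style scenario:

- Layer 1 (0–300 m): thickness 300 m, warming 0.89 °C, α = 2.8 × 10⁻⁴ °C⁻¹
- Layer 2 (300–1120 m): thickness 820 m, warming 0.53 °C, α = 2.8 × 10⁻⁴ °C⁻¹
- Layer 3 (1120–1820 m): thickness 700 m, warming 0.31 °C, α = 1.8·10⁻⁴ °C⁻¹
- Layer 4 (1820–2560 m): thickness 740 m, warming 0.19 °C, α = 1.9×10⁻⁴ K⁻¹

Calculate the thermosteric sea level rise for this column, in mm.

300 × 2.8×10⁻⁴ × 0.89 = 0.07476 m
Layer 2: 0.53 × 2.8×10⁻⁴ × 820 = 0.121688 m
1120–1820 m: 700 × 1.8×10⁻⁴ × 0.31 = 0.03906 m
Layer 4: 740 × 1.9×10⁻⁴ × 0.19 = 0.026714 m
Δh = 0.07476 + 0.121688 + 0.03906 + 0.026714 = 0.262222 m

about 262 mm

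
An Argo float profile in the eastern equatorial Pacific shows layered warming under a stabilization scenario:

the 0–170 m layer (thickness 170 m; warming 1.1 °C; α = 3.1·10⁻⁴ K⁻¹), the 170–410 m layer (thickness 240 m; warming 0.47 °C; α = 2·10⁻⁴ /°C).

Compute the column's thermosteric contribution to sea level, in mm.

80.5 mm of thermosteric rise

0–170 m: 170 × 1.1 × 3.1×10⁻⁴ = 0.05797 m
170–410 m: 240 × 2×10⁻⁴ × 0.47 = 0.02256 m
Δh = 0.05797 + 0.02256 = 0.08053 m ≈ 80.5 mm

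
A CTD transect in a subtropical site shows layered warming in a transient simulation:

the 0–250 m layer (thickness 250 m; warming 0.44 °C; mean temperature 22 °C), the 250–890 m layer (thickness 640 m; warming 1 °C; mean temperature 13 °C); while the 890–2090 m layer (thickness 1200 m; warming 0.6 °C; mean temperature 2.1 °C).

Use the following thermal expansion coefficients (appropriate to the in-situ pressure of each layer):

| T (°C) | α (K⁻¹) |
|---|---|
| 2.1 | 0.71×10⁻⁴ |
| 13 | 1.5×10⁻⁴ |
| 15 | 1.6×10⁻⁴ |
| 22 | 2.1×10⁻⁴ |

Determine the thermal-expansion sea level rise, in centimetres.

Layer 1 at 22 °C → α = 2.1×10⁻⁴ K⁻¹
Layer 2 at 13 °C → α = 1.5×10⁻⁴ K⁻¹
Layer 3 at 2.1 °C → α = 0.71×10⁻⁴ K⁻¹
0–250 m: 2.1×10⁻⁴ × 0.44 × 250 = 0.02310 m
250–890 m: 1.5×10⁻⁴ × 1 × 640 = 0.09600 m
Layer 3: 1200 × 0.6 × 0.71×10⁻⁴ = 0.05112 m
Δh = 0.02310 + 0.09600 + 0.05112 = 0.17022 m ≈ 17.0 cm

about 17.0 cm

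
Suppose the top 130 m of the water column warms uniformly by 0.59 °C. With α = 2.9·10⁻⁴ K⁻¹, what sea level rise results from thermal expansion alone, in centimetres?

Δh = 2.2 cm

Δh = αΔT·H = 2.9×10⁻⁴ × 0.59 × 130 = 0.022243 m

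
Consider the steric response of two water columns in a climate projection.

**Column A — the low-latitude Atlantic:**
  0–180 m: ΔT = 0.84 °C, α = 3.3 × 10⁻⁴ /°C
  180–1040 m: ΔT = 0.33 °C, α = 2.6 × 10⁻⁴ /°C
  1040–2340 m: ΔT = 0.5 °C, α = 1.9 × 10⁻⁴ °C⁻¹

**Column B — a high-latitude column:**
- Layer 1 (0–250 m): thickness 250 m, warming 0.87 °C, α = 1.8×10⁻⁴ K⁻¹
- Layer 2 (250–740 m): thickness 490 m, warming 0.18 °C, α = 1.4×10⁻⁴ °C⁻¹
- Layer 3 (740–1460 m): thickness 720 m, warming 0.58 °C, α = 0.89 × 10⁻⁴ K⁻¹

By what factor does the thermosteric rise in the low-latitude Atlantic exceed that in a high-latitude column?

A 0–180 m: 3.3×10⁻⁴ × 180 × 0.84 = 0.049896 m
A Layer 2: 0.33 × 2.6×10⁻⁴ × 860 = 0.073788 m
A 1040–2340 m: 0.5 × 1.9×10⁻⁴ × 1300 = 0.12350 m
A total: 0.247184 m
B 0–250 m: 250 × 1.8×10⁻⁴ × 0.87 = 0.03915 m
B 490 × 0.18 × 1.4×10⁻⁴ = 0.012348 m
B 740–1460 m: 720 × 0.58 × 0.89×10⁻⁴ = 0.0371664 m
B total: 0.0886644 m
Ratio: 0.247184 / 0.0886644 ≈ 2.788

2.8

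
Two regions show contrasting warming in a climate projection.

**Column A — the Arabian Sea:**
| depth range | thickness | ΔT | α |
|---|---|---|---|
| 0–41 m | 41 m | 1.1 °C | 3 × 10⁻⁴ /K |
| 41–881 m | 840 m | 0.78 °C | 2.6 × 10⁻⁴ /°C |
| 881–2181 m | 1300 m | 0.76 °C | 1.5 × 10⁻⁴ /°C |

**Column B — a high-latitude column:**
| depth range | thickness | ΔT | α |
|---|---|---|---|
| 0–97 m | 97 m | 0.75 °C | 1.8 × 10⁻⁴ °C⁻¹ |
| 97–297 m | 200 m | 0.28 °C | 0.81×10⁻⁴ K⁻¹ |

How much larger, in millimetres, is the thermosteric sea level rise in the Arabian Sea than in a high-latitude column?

A 0–41 m: 41 × 3×10⁻⁴ × 1.1 = 0.01353 m
A 2.6×10⁻⁴ × 840 × 0.78 = 0.170352 m
A 881–2181 m: 1300 × 1.5×10⁻⁴ × 0.76 = 0.14820 m
A total: 0.332082 m
B 0.75 × 97 × 1.8×10⁻⁴ = 0.013095 m
B 200 × 0.81×10⁻⁴ × 0.28 = 0.004536 m
B total: 0.017631 m
Difference: 0.332082 − 0.017631 = 0.314451 m

Δh_A − Δh_B ≈ 310 mm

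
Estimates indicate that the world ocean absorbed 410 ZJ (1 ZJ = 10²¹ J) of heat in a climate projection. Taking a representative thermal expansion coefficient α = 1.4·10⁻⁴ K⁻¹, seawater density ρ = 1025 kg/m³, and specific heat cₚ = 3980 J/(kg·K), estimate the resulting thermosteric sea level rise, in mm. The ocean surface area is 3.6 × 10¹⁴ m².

39.1 mm of thermosteric rise

Per unit area: Q = 410×10²¹ / (3.6×10¹⁴) ≈ 1.139×10⁹ J/m²
Δh = αQ/(ρcₚ) = 1.4×10⁻⁴ × 1.139×10⁹ / (1025 × 3980) ≈ 0.039088 m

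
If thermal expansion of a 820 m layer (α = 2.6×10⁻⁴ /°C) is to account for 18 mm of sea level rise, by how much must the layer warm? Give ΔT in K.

ΔT = Δh/(αH) = 0.018 / (2.6×10⁻⁴ × 820) ≈ 0.08443 K

about 0.0844 K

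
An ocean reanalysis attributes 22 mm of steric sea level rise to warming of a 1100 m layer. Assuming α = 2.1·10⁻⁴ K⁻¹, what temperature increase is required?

ΔT = Δh/(αH) = 0.022 / (2.1×10⁻⁴ × 1100) ≈ 0.09524 K

0.0952 K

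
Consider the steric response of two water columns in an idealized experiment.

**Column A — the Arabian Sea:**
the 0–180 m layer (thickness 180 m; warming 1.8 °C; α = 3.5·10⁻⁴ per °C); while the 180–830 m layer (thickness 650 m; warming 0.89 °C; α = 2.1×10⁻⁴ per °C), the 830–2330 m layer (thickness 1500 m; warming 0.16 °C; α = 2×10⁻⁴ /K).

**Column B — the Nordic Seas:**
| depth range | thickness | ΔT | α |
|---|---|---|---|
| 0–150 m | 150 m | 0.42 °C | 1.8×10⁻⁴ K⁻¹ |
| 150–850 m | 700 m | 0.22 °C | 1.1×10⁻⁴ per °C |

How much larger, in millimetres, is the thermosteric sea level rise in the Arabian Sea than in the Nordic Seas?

A 0–180 m: 1.8 × 3.5×10⁻⁴ × 180 = 0.11340 m
A 180–830 m: 2.1×10⁻⁴ × 650 × 0.89 = 0.121485 m
A 830–2330 m: 1500 × 0.16 × 2×10⁻⁴ = 0.04800 m
A total: 0.282885 m
B 0–150 m: 150 × 0.42 × 1.8×10⁻⁴ = 0.01134 m
B 700 × 1.1×10⁻⁴ × 0.22 = 0.01694 m
B total: 0.02828 m
Difference: 0.282885 − 0.02828 = 0.254605 m

255 mm larger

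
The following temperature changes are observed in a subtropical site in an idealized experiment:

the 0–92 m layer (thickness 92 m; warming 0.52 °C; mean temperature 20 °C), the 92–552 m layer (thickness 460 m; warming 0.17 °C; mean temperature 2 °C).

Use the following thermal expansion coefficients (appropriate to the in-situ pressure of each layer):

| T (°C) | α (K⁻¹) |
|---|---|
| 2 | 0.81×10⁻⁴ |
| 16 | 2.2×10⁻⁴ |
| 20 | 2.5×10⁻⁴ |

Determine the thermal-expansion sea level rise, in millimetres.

Layer 1 at 20 °C → α = 2.5×10⁻⁴ K⁻¹
Layer 2 at 2 °C → α = 0.81×10⁻⁴ K⁻¹
Layer 1: 92 × 2.5×10⁻⁴ × 0.52 = 0.01196 m
92–552 m: 460 × 0.17 × 0.81×10⁻⁴ = 0.0063342 m
Δh = 0.01196 + 0.0063342 = 0.0182942 m

18.3 mm of thermosteric rise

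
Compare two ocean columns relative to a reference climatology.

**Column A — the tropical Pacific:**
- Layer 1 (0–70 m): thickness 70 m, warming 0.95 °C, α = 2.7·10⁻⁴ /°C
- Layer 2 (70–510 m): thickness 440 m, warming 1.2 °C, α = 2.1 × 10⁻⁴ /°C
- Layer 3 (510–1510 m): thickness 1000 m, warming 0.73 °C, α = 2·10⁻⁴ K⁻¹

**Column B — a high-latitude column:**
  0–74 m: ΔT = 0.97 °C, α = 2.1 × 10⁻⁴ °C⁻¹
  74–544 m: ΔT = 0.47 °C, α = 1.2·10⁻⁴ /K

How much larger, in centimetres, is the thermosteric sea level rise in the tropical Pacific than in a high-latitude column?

Δh_A − Δh_B ≈ 23 cm

A Layer 1: 0.95 × 2.7×10⁻⁴ × 70 = 0.017955 m
A 70–510 m: 1.2 × 440 × 2.1×10⁻⁴ = 0.11088 m
A 1000 × 0.73 × 2×10⁻⁴ = 0.14600 m
A total: 0.274835 m
B 0–74 m: 74 × 2.1×10⁻⁴ × 0.97 = 0.0150738 m
B 0.47 × 1.2×10⁻⁴ × 470 = 0.026508 m
B total: 0.0415818 m
Difference: 0.274835 − 0.0415818 = 0.2332532 m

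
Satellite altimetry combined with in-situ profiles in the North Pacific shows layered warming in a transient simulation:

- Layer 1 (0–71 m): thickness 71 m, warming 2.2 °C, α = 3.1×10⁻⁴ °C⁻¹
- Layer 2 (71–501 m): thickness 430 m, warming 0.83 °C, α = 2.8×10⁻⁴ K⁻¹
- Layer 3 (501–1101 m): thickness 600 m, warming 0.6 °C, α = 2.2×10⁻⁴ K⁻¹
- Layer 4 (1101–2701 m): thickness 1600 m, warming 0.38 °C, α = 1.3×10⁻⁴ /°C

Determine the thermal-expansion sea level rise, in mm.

about 307 mm

71 × 2.2 × 3.1×10⁻⁴ = 0.048422 m
Layer 2: 2.8×10⁻⁴ × 0.83 × 430 = 0.099932 m
Layer 3: 600 × 0.6 × 2.2×10⁻⁴ = 0.07920 m
Layer 4: 1600 × 0.38 × 1.3×10⁻⁴ = 0.07904 m
Δh = 0.048422 + 0.099932 + 0.07920 + 0.07904 = 0.306594 m ≈ 307 mm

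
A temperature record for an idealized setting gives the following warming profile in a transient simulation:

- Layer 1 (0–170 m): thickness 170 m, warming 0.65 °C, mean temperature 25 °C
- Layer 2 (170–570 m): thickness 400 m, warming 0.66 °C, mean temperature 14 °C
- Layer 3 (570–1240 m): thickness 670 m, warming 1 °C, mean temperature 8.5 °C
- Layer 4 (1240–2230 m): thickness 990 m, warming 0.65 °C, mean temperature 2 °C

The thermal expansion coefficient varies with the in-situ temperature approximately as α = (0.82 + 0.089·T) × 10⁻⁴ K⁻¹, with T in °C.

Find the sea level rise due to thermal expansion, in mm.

Layer 1: α = (0.82 + 0.089×25)×10⁻⁴ = 3.045×10⁻⁴ K⁻¹
Layer 2: α = (0.82 + 0.089×14)×10⁻⁴ = 2.066×10⁻⁴ K⁻¹
Layer 3: α = (0.82 + 0.089×8.5)×10⁻⁴ = 1.5765×10⁻⁴ K⁻¹
Layer 4: α = (0.82 + 0.089×2)×10⁻⁴ = 0.998×10⁻⁴ K⁻¹
Layer 1: 0.65 × 3.045×10⁻⁴ × 170 = 0.03364725 m
170–570 m: 0.66 × 2.066×10⁻⁴ × 400 = 0.0545424 m
Layer 3: 1 × 1.5765×10⁻⁴ × 670 = 0.1056255 m
1240–2230 m: 0.65 × 990 × 0.998×10⁻⁴ = 0.0642213 m
Δh = 0.03364725 + 0.0545424 + 0.1056255 + 0.0642213 = 0.25803645 m

about 260 mm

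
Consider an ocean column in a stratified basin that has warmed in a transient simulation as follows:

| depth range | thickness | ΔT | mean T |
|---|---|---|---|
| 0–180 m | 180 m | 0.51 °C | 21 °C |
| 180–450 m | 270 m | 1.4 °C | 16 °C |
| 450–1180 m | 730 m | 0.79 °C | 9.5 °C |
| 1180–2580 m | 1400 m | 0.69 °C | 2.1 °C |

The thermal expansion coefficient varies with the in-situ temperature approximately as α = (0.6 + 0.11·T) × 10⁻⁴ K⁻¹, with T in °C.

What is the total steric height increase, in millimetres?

Δh ≈ 291 mm

Layer 1: α = (0.6 + 0.11×21)×10⁻⁴ = 2.91×10⁻⁴ K⁻¹
Layer 2: α = (0.6 + 0.11×16)×10⁻⁴ = 2.36×10⁻⁴ K⁻¹
Layer 3: α = (0.6 + 0.11×9.5)×10⁻⁴ = 1.645×10⁻⁴ K⁻¹
Layer 4: α = (0.6 + 0.11×2.1)×10⁻⁴ = 0.831×10⁻⁴ K⁻¹
0.51 × 2.91×10⁻⁴ × 180 = 0.0267138 m
2.36×10⁻⁴ × 1.4 × 270 = 0.089208 m
Layer 3: 1.645×10⁻⁴ × 730 × 0.79 = 0.09486715 m
1180–2580 m: 0.831×10⁻⁴ × 0.69 × 1400 = 0.0802746 m
Δh = 0.0267138 + 0.089208 + 0.09486715 + 0.0802746 = 0.29106355 m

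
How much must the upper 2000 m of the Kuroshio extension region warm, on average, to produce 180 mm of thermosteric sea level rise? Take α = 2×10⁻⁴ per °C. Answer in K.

ΔT ≈ 0.450 K

ΔT = Δh/(αH) = 0.18 / (2×10⁻⁴ × 2000) = 0.4500 K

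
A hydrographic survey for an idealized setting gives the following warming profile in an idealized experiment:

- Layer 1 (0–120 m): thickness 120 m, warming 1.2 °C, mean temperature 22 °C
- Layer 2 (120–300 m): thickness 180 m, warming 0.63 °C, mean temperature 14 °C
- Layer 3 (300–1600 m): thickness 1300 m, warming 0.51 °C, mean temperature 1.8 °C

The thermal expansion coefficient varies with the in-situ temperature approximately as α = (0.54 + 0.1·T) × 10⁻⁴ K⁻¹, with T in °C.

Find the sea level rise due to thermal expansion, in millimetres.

Layer 1: α = (0.54 + 0.1×22)×10⁻⁴ = 2.74×10⁻⁴ K⁻¹
Layer 2: α = (0.54 + 0.1×14)×10⁻⁴ = 1.94×10⁻⁴ K⁻¹
Layer 3: α = (0.54 + 0.1×1.8)×10⁻⁴ = 0.72×10⁻⁴ K⁻¹
0–120 m: 120 × 1.2 × 2.74×10⁻⁴ = 0.039456 m
Layer 2: 0.63 × 1.94×10⁻⁴ × 180 = 0.0219996 m
Layer 3: 1300 × 0.72×10⁻⁴ × 0.51 = 0.047736 m
Δh = 0.039456 + 0.0219996 + 0.047736 = 0.1091916 m ≈ 109 mm

Δh ≈ 109 mm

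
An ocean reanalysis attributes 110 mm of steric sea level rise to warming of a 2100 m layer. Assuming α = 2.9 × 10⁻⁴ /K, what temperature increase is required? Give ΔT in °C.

ΔT ≈ 0.181 °C

ΔT = Δh/(αH) = 0.11 / (2.9×10⁻⁴ × 2100) ≈ 0.1806 °C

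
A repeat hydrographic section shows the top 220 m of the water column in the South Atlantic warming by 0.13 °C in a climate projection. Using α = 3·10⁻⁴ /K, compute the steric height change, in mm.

Δh = αΔT·H = 3×10⁻⁴ × 0.13 × 220 = 0.00858 m

8.58 mm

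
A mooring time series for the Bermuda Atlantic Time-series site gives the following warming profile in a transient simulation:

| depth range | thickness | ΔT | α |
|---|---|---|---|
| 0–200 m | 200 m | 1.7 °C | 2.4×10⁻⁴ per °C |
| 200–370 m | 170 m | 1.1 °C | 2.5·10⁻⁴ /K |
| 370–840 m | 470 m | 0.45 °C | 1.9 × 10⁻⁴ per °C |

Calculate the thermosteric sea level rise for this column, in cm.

0–200 m: 1.7 × 2.4×10⁻⁴ × 200 = 0.08160 m
Layer 2: 170 × 1.1 × 2.5×10⁻⁴ = 0.04675 m
470 × 1.9×10⁻⁴ × 0.45 = 0.040185 m
Δh = 0.08160 + 0.04675 + 0.040185 = 0.168535 m ≈ 17 cm

about 17 cm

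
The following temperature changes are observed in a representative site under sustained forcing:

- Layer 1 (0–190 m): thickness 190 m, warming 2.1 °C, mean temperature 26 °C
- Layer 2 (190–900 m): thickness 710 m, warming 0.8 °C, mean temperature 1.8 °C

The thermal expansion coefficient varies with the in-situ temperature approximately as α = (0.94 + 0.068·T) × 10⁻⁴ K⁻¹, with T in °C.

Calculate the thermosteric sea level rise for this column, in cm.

Layer 1: α = (0.94 + 0.068×26)×10⁻⁴ = 2.708×10⁻⁴ K⁻¹
Layer 2: α = (0.94 + 0.068×1.8)×10⁻⁴ = 1.0624×10⁻⁴ K⁻¹
190 × 2.1 × 2.708×10⁻⁴ = 0.1080492 m
710 × 1.0624×10⁻⁴ × 0.8 = 0.06034432 m
Δh = 0.1080492 + 0.06034432 = 0.16839352 m

about 17 cm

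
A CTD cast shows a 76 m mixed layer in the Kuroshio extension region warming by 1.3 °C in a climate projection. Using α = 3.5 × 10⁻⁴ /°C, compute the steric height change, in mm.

about 34.6 mm

Δh = αΔT·H = 3.5×10⁻⁴ × 1.3 × 76 = 0.03458 m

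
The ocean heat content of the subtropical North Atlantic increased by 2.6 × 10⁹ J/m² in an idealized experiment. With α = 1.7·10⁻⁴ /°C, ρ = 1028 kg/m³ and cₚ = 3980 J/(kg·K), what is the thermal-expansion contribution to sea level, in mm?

Δh = αQ/(ρcₚ) = 1.7×10⁻⁴ × 2.6×10⁹ / (1028 × 3980) ≈ 0.10803 m

about 108 mm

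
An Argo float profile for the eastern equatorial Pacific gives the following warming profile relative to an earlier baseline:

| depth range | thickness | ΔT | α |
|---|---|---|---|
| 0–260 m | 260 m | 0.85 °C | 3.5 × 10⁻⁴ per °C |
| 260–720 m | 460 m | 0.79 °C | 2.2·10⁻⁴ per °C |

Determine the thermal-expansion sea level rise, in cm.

260 × 0.85 × 3.5×10⁻⁴ = 0.07735 m
2.2×10⁻⁴ × 0.79 × 460 = 0.079948 m
Δh = 0.07735 + 0.079948 = 0.157298 m

15.7 cm of thermosteric rise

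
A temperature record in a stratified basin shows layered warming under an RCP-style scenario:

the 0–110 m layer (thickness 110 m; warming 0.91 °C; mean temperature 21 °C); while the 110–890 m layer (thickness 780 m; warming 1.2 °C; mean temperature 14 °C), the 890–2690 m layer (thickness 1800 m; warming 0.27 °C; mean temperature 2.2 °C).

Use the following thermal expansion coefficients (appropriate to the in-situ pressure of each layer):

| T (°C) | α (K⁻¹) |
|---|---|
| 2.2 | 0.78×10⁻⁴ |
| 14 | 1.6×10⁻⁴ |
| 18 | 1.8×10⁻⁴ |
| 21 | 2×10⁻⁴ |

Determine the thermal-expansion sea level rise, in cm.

Layer 1 at 21 °C → α = 2×10⁻⁴ K⁻¹
Layer 2 at 14 °C → α = 1.6×10⁻⁴ K⁻¹
Layer 3 at 2.2 °C → α = 0.78×10⁻⁴ K⁻¹
0–110 m: 0.91 × 110 × 2×10⁻⁴ = 0.02002 m
Layer 2: 1.2 × 780 × 1.6×10⁻⁴ = 0.14976 m
Layer 3: 1800 × 0.27 × 0.78×10⁻⁴ = 0.037908 m
Δh = 0.02002 + 0.14976 + 0.037908 = 0.207688 m ≈ 20.8 cm

Δh ≈ 20.8 cm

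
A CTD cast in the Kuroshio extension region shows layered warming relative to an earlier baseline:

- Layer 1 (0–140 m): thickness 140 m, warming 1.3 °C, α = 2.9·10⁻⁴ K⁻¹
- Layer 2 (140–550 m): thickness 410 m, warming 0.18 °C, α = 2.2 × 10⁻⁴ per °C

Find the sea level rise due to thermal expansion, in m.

2.9×10⁻⁴ × 1.3 × 140 = 0.05278 m
140–550 m: 2.2×10⁻⁴ × 0.18 × 410 = 0.016236 m
Δh = 0.05278 + 0.016236 = 0.069016 m

0.0690 m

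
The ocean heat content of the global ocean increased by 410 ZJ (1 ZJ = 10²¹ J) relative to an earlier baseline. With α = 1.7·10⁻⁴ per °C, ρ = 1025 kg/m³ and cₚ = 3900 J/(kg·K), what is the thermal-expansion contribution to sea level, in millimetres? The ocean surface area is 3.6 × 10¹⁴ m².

48 mm of thermosteric rise

Per unit area: Q = 410×10²¹ / (3.6×10¹⁴) ≈ 1.139×10⁹ J/m²
Δh = αQ/(ρcₚ) = 1.7×10⁻⁴ × 1.139×10⁹ / (1025 × 3900) ≈ 0.048438 m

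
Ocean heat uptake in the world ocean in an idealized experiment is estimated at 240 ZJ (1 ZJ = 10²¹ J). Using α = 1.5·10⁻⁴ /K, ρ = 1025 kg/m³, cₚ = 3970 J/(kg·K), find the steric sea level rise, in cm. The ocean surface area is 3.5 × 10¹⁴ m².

2.5 cm of thermosteric rise

Per unit area: Q = 240×10²¹ / (3.5×10¹⁴) ≈ 6.857×10⁸ J/m²
Δh = αQ/(ρcₚ) = 1.5×10⁻⁴ × 6.857×10⁸ / (1025 × 3970) ≈ 0.025276 m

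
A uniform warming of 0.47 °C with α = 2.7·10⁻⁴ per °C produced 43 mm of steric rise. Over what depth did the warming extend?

H = Δh/(αΔT) = 0.043 / (2.7×10⁻⁴ × 0.47) ≈ 338.8 m

about 339 m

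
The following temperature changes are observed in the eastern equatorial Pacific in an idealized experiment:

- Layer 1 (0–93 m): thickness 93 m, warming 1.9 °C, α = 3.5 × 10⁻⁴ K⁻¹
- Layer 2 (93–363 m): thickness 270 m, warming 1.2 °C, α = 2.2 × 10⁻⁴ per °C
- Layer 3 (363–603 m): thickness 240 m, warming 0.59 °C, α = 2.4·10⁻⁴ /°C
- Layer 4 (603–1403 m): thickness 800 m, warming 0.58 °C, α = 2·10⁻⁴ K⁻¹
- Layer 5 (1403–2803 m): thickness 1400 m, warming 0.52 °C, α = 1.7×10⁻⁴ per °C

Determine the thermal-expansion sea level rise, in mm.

380 mm

0–93 m: 93 × 3.5×10⁻⁴ × 1.9 = 0.061845 m
93–363 m: 1.2 × 2.2×10⁻⁴ × 270 = 0.07128 m
Layer 3: 2.4×10⁻⁴ × 0.59 × 240 = 0.033984 m
603–1403 m: 800 × 0.58 × 2×10⁻⁴ = 0.09280 m
1.7×10⁻⁴ × 1400 × 0.52 = 0.12376 m
Δh = 0.061845 + 0.07128 + 0.033984 + 0.09280 + 0.12376 = 0.383669 m ≈ 380 mm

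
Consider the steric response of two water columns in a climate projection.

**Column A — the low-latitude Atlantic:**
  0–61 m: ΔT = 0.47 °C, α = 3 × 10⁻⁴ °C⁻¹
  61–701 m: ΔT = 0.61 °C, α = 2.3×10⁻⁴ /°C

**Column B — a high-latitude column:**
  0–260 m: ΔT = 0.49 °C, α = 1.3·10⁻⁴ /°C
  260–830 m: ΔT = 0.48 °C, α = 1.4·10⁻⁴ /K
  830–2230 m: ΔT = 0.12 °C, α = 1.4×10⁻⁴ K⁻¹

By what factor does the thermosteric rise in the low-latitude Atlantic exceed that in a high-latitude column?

1.3

A 0–61 m: 61 × 0.47 × 3×10⁻⁴ = 0.008601 m
A Layer 2: 2.3×10⁻⁴ × 0.61 × 640 = 0.089792 m
A total: 0.098393 m
B 0.49 × 1.3×10⁻⁴ × 260 = 0.016562 m
B Layer 2: 570 × 0.48 × 1.4×10⁻⁴ = 0.038304 m
B 830–2230 m: 0.12 × 1400 × 1.4×10⁻⁴ = 0.02352 m
B total: 0.078386 m
Ratio: 0.098393 / 0.078386 ≈ 1.255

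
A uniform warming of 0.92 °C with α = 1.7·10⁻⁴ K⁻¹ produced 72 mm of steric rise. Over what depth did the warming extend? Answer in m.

H = Δh/(αΔT) = 0.072 / (1.7×10⁻⁴ × 0.92) ≈ 460.4 m

H ≈ 460 m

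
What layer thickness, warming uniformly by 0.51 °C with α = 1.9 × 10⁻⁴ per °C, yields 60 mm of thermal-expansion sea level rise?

H ≈ 619 m

H = Δh/(αΔT) = 0.06 / (1.9×10⁻⁴ × 0.51) ≈ 619.2 m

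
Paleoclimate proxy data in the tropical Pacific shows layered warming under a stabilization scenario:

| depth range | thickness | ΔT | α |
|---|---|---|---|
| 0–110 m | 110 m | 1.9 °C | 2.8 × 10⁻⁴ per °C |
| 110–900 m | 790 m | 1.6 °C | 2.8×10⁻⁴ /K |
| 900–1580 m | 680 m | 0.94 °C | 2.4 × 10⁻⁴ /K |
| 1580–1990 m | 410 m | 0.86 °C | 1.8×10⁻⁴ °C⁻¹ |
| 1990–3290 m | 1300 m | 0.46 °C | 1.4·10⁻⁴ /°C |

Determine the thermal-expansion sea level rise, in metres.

0–110 m: 2.8×10⁻⁴ × 110 × 1.9 = 0.05852 m
1.6 × 790 × 2.8×10⁻⁴ = 0.35392 m
Layer 3: 0.94 × 680 × 2.4×10⁻⁴ = 0.153408 m
410 × 0.86 × 1.8×10⁻⁴ = 0.063468 m
1990–3290 m: 0.46 × 1300 × 1.4×10⁻⁴ = 0.08372 m
Δh = 0.05852 + 0.35392 + 0.153408 + 0.063468 + 0.08372 = 0.713036 m

0.713 m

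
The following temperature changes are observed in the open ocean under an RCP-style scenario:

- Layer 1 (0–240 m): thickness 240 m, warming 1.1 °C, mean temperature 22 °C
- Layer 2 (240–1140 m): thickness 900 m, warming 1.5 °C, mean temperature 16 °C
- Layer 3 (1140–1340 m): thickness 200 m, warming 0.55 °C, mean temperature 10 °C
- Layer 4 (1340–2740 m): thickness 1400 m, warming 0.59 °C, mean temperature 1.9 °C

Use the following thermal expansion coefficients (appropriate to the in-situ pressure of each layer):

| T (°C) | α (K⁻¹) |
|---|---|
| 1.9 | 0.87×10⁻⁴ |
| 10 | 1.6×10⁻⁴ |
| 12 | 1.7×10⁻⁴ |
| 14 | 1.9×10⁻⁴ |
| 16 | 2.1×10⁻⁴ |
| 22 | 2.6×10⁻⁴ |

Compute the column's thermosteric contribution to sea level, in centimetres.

Layer 1 at 22 °C → α = 2.6×10⁻⁴ K⁻¹
Layer 2 at 16 °C → α = 2.1×10⁻⁴ K⁻¹
Layer 3 at 10 °C → α = 1.6×10⁻⁴ K⁻¹
Layer 4 at 1.9 °C → α = 0.87×10⁻⁴ K⁻¹
Layer 1: 1.1 × 240 × 2.6×10⁻⁴ = 0.06864 m
Layer 2: 2.1×10⁻⁴ × 1.5 × 900 = 0.28350 m
Layer 3: 1.6×10⁻⁴ × 0.55 × 200 = 0.01760 m
1340–2740 m: 0.87×10⁻⁴ × 0.59 × 1400 = 0.071862 m
Δh = 0.06864 + 0.28350 + 0.01760 + 0.071862 = 0.441602 m

Δh ≈ 44 cm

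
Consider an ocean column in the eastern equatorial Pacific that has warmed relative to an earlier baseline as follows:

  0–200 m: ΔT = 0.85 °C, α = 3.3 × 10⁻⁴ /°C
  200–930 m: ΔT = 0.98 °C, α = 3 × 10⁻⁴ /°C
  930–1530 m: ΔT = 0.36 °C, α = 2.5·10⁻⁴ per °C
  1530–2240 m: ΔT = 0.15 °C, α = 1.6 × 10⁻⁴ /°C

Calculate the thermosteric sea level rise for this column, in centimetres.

about 34.2 cm

Layer 1: 0.85 × 200 × 3.3×10⁻⁴ = 0.05610 m
Layer 2: 730 × 3×10⁻⁴ × 0.98 = 0.21462 m
0.36 × 600 × 2.5×10⁻⁴ = 0.05400 m
1530–2240 m: 0.15 × 710 × 1.6×10⁻⁴ = 0.01704 m
Δh = 0.05610 + 0.21462 + 0.05400 + 0.01704 = 0.34176 m ≈ 34.2 cm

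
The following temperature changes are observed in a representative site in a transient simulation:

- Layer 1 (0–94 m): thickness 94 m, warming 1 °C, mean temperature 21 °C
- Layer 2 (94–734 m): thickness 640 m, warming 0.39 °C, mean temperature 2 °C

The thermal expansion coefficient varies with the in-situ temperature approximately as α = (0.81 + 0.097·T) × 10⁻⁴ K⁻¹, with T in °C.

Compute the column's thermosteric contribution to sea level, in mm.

51.8 mm of thermosteric rise

Layer 1: α = (0.81 + 0.097×21)×10⁻⁴ = 2.847×10⁻⁴ K⁻¹
Layer 2: α = (0.81 + 0.097×2)×10⁻⁴ = 1.004×10⁻⁴ K⁻¹
0–94 m: 2.847×10⁻⁴ × 1 × 94 = 0.0267618 m
94–734 m: 640 × 1.004×10⁻⁴ × 0.39 = 0.02505984 m
Δh = 0.0267618 + 0.02505984 = 0.05182164 m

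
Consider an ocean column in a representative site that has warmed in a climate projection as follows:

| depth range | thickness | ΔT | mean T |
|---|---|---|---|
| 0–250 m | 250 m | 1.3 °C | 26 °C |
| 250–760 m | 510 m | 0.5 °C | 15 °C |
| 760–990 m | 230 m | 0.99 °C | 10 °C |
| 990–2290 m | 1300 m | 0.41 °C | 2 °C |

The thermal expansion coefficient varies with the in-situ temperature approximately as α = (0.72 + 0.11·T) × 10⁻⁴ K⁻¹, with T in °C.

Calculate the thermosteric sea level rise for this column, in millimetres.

Δh = 268 mm

Layer 1: α = (0.72 + 0.11×26)×10⁻⁴ = 3.58×10⁻⁴ K⁻¹
Layer 2: α = (0.72 + 0.11×15)×10⁻⁴ = 2.37×10⁻⁴ K⁻¹
Layer 3: α = (0.72 + 0.11×10)×10⁻⁴ = 1.82×10⁻⁴ K⁻¹
Layer 4: α = (0.72 + 0.11×2)×10⁻⁴ = 0.94×10⁻⁴ K⁻¹
0–250 m: 1.3 × 250 × 3.58×10⁻⁴ = 0.11635 m
250–760 m: 0.5 × 2.37×10⁻⁴ × 510 = 0.060435 m
760–990 m: 1.82×10⁻⁴ × 230 × 0.99 = 0.0414414 m
0.41 × 0.94×10⁻⁴ × 1300 = 0.050102 m
Δh = 0.11635 + 0.060435 + 0.0414414 + 0.050102 = 0.2683284 m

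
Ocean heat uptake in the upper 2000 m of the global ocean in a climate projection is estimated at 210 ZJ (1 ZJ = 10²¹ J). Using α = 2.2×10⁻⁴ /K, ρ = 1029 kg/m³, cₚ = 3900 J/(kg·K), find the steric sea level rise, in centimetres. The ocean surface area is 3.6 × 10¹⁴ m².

3.20 cm

Per unit area: Q = 210×10²¹ / (3.6×10¹⁴) ≈ 5.833×10⁸ J/m²
Δh = αQ/(ρcₚ) = 2.2×10⁻⁴ × 5.833×10⁸ / (1029 × 3900) ≈ 0.031977 m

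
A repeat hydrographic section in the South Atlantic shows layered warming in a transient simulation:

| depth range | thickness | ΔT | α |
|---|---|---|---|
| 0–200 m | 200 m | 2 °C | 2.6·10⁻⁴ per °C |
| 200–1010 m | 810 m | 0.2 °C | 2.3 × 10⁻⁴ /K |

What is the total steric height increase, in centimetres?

Layer 1: 2 × 200 × 2.6×10⁻⁴ = 0.10400 m
Layer 2: 810 × 0.2 × 2.3×10⁻⁴ = 0.03726 m
Δh = 0.10400 + 0.03726 = 0.14126 m ≈ 14 cm

Δh ≈ 14 cm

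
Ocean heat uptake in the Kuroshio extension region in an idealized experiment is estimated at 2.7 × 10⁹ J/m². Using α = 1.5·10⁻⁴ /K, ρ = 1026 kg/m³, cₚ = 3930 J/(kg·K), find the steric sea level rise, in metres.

Δh ≈ 0.100 m

Δh = αQ/(ρcₚ) = 1.5×10⁻⁴ × 2.7×10⁹ / (1026 × 3930) ≈ 0.10044 m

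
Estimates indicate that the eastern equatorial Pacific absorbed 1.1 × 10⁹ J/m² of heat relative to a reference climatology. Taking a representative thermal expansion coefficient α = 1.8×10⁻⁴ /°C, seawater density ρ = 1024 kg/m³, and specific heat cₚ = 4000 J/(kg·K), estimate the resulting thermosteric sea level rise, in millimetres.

Δh = αQ/(ρcₚ) = 1.8×10⁻⁴ × 1.1×10⁹ / (1024 × 4000) ≈ 0.04834 m

Δh ≈ 48.3 mm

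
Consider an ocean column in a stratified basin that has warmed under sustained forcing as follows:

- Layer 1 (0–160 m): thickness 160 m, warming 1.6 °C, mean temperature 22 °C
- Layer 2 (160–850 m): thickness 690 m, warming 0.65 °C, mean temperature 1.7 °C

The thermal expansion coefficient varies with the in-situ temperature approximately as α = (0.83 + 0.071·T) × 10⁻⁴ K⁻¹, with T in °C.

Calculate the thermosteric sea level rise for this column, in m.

Layer 1: α = (0.83 + 0.071×22)×10⁻⁴ = 2.392×10⁻⁴ K⁻¹
Layer 2: α = (0.83 + 0.071×1.7)×10⁻⁴ = 0.9507×10⁻⁴ K⁻¹
1.6 × 160 × 2.392×10⁻⁴ = 0.0612352 m
160–850 m: 690 × 0.9507×10⁻⁴ × 0.65 = 0.042638895 m
Δh = 0.0612352 + 0.042638895 = 0.103874095 m

0.10 m of thermosteric rise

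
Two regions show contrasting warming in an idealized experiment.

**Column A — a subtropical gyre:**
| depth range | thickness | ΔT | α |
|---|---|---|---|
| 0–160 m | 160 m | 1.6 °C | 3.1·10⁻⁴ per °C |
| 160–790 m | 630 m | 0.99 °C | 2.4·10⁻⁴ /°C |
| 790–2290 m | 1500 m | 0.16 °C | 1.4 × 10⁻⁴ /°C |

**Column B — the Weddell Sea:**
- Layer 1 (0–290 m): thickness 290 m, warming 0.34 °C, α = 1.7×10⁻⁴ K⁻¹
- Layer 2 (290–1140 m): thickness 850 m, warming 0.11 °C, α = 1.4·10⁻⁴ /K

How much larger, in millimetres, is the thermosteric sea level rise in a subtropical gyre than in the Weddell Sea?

A Layer 1: 160 × 1.6 × 3.1×10⁻⁴ = 0.07936 m
A 160–790 m: 0.99 × 630 × 2.4×10⁻⁴ = 0.149688 m
A 790–2290 m: 0.16 × 1500 × 1.4×10⁻⁴ = 0.03360 m
A total: 0.262648 m
B 0–290 m: 1.7×10⁻⁴ × 0.34 × 290 = 0.016762 m
B 850 × 0.11 × 1.4×10⁻⁴ = 0.01309 m
B total: 0.029852 m
Difference: 0.262648 − 0.029852 = 0.232796 m

233 mm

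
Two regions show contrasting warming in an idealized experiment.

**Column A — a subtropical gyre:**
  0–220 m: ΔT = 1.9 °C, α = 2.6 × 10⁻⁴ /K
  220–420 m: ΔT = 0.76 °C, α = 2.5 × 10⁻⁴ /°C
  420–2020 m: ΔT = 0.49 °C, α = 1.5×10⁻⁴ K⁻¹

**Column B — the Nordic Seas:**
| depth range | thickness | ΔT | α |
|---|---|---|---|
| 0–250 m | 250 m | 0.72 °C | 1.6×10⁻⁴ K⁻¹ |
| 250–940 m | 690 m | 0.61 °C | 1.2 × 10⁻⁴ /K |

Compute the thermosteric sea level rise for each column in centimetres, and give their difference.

A Layer 1: 2.6×10⁻⁴ × 220 × 1.9 = 0.10868 m
A 200 × 0.76 × 2.5×10⁻⁴ = 0.03800 m
A 0.49 × 1.5×10⁻⁴ × 1600 = 0.11760 m
A total: 0.26428 m
B Layer 1: 250 × 0.72 × 1.6×10⁻⁴ = 0.02880 m
B Layer 2: 0.61 × 690 × 1.2×10⁻⁴ = 0.050508 m
B total: 0.079308 m
Difference: 0.26428 − 0.079308 = 0.184972 m

Δh_A ≈ 26.4 cm, Δh_B ≈ 7.93 cm; difference ≈ 18.5 cm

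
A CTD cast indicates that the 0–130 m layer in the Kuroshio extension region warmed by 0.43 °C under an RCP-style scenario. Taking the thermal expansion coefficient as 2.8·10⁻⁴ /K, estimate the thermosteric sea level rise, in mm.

about 16 mm

Δh = αΔT·H = 2.8×10⁻⁴ × 0.43 × 130 = 0.015652 m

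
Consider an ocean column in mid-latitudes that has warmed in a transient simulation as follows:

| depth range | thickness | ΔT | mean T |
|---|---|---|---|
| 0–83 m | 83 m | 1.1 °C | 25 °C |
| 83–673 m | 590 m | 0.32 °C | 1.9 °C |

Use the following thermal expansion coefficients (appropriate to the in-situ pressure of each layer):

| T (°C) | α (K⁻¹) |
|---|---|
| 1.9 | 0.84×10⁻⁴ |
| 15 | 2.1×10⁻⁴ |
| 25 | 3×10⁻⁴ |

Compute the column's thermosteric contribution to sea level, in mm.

Δh = 43.2 mm

Layer 1 at 25 °C → α = 3×10⁻⁴ K⁻¹
Layer 2 at 1.9 °C → α = 0.84×10⁻⁴ K⁻¹
0–83 m: 83 × 1.1 × 3×10⁻⁴ = 0.02739 m
83–673 m: 0.32 × 590 × 0.84×10⁻⁴ = 0.0158592 m
Δh = 0.02739 + 0.0158592 = 0.0432492 m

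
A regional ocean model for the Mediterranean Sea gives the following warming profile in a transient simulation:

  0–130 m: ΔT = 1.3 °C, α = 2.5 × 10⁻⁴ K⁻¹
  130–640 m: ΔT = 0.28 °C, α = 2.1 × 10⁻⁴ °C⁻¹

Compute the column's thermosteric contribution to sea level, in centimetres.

7.22 cm of thermosteric rise

Layer 1: 130 × 2.5×10⁻⁴ × 1.3 = 0.04225 m
Layer 2: 2.1×10⁻⁴ × 510 × 0.28 = 0.029988 m
Δh = 0.04225 + 0.029988 = 0.072238 m ≈ 7.22 cm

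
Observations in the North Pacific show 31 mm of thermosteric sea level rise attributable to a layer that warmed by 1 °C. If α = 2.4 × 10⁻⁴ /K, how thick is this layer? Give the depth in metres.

H ≈ 129 m

H = Δh/(αΔT) = 0.031 / (2.4×10⁻⁴ × 1) ≈ 129.2 m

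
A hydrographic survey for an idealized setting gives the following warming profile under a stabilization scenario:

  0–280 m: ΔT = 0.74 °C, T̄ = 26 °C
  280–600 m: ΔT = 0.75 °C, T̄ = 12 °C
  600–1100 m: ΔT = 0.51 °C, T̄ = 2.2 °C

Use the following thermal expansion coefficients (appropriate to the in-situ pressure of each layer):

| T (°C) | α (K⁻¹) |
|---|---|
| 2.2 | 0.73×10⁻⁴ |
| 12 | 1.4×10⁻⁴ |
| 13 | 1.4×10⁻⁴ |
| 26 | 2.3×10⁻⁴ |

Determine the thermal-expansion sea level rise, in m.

about 0.0999 m

Layer 1 at 26 °C → α = 2.3×10⁻⁴ K⁻¹
Layer 2 at 12 °C → α = 1.4×10⁻⁴ K⁻¹
Layer 3 at 2.2 °C → α = 0.73×10⁻⁴ K⁻¹
Layer 1: 0.74 × 2.3×10⁻⁴ × 280 = 0.047656 m
Layer 2: 0.75 × 320 × 1.4×10⁻⁴ = 0.03360 m
Layer 3: 500 × 0.51 × 0.73×10⁻⁴ = 0.018615 m
Δh = 0.047656 + 0.03360 + 0.018615 = 0.099871 m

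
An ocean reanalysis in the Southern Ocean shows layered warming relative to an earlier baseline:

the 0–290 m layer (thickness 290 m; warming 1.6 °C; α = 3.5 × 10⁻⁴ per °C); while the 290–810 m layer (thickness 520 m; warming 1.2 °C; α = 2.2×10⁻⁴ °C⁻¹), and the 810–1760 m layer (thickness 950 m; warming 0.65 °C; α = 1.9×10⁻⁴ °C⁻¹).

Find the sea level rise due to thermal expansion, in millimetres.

Δh = 417 mm

3.5×10⁻⁴ × 1.6 × 290 = 0.16240 m
520 × 1.2 × 2.2×10⁻⁴ = 0.13728 m
950 × 0.65 × 1.9×10⁻⁴ = 0.117325 m
Δh = 0.16240 + 0.13728 + 0.117325 = 0.417005 m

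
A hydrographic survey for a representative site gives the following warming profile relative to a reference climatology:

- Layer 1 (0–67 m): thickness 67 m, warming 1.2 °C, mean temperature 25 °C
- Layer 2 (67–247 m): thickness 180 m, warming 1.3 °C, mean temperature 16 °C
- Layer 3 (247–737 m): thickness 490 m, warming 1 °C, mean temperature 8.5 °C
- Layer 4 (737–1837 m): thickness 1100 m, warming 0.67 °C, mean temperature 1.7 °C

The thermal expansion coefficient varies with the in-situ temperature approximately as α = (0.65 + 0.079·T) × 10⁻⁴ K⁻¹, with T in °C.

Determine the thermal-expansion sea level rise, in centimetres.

Layer 1: α = (0.65 + 0.079×25)×10⁻⁴ = 2.625×10⁻⁴ K⁻¹
Layer 2: α = (0.65 + 0.079×16)×10⁻⁴ = 1.914×10⁻⁴ K⁻¹
Layer 3: α = (0.65 + 0.079×8.5)×10⁻⁴ = 1.3215×10⁻⁴ K⁻¹
Layer 4: α = (0.65 + 0.079×1.7)×10⁻⁴ = 0.7843×10⁻⁴ K⁻¹
Layer 1: 1.2 × 67 × 2.625×10⁻⁴ = 0.021105 m
67–247 m: 180 × 1.3 × 1.914×10⁻⁴ = 0.0447876 m
1 × 1.3215×10⁻⁴ × 490 = 0.0647535 m
0.67 × 1100 × 0.7843×10⁻⁴ = 0.05780291 m
Δh = 0.021105 + 0.0447876 + 0.0647535 + 0.05780291 = 0.18844901 m

19 cm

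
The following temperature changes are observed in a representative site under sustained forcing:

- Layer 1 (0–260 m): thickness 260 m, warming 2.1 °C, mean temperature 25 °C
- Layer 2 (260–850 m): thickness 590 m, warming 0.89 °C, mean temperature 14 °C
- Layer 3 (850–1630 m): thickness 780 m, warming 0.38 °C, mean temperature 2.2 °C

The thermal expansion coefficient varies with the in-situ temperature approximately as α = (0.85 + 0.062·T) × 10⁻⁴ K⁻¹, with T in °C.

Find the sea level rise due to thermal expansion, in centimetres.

Layer 1: α = (0.85 + 0.062×25)×10⁻⁴ = 2.4×10⁻⁴ K⁻¹
Layer 2: α = (0.85 + 0.062×14)×10⁻⁴ = 1.718×10⁻⁴ K⁻¹
Layer 3: α = (0.85 + 0.062×2.2)×10⁻⁴ = 0.9864×10⁻⁴ K⁻¹
Layer 1: 2.4×10⁻⁴ × 260 × 2.1 = 0.13104 m
Layer 2: 590 × 0.89 × 1.718×10⁻⁴ = 0.09021218 m
850–1630 m: 0.38 × 780 × 0.9864×10⁻⁴ = 0.029236896 m
Δh = 0.13104 + 0.09021218 + 0.029236896 = 0.250489076 m

about 25.0 cm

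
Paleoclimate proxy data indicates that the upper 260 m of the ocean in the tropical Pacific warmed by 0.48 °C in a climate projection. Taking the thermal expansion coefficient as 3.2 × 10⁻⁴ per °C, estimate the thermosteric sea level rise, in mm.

Δh = αΔT·H = 3.2×10⁻⁴ × 0.48 × 260 = 0.039936 m

Δh ≈ 40 mm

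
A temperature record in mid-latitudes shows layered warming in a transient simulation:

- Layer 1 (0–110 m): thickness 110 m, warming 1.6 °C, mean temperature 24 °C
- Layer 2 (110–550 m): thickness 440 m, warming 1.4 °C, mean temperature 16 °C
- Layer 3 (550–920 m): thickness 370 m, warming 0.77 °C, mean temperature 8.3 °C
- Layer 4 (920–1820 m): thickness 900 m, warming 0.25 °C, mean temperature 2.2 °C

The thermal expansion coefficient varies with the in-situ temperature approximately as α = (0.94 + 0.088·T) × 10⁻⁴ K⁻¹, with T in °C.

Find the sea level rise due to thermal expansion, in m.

Layer 1: α = (0.94 + 0.088×24)×10⁻⁴ = 3.052×10⁻⁴ K⁻¹
Layer 2: α = (0.94 + 0.088×16)×10⁻⁴ = 2.348×10⁻⁴ K⁻¹
Layer 3: α = (0.94 + 0.088×8.3)×10⁻⁴ = 1.6704×10⁻⁴ K⁻¹
Layer 4: α = (0.94 + 0.088×2.2)×10⁻⁴ = 1.1336×10⁻⁴ K⁻¹
0–110 m: 1.6 × 3.052×10⁻⁴ × 110 = 0.0537152 m
110–550 m: 440 × 2.348×10⁻⁴ × 1.4 = 0.1446368 m
0.77 × 1.6704×10⁻⁴ × 370 = 0.047589696 m
920–1820 m: 0.25 × 900 × 1.1336×10⁻⁴ = 0.025506 m
Δh = 0.0537152 + 0.1446368 + 0.047589696 + 0.025506 = 0.271447696 m ≈ 0.271 m

0.271 m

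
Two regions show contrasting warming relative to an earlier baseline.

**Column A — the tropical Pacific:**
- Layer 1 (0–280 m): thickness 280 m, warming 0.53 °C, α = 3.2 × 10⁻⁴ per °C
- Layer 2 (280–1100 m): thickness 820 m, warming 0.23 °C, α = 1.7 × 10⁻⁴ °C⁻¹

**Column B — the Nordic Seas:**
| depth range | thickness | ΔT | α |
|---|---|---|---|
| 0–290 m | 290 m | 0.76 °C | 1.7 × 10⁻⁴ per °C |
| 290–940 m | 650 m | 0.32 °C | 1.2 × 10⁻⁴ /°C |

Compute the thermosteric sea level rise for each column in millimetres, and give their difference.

Δh_A ≈ 80 mm, Δh_B ≈ 62 mm; difference ≈ 17 mm

A Layer 1: 280 × 3.2×10⁻⁴ × 0.53 = 0.047488 m
A Layer 2: 820 × 0.23 × 1.7×10⁻⁴ = 0.032062 m
A total: 0.07955 m
B Layer 1: 1.7×10⁻⁴ × 290 × 0.76 = 0.037468 m
B 0.32 × 1.2×10⁻⁴ × 650 = 0.02496 m
B total: 0.062428 m
Difference: 0.07955 − 0.062428 = 0.017122 m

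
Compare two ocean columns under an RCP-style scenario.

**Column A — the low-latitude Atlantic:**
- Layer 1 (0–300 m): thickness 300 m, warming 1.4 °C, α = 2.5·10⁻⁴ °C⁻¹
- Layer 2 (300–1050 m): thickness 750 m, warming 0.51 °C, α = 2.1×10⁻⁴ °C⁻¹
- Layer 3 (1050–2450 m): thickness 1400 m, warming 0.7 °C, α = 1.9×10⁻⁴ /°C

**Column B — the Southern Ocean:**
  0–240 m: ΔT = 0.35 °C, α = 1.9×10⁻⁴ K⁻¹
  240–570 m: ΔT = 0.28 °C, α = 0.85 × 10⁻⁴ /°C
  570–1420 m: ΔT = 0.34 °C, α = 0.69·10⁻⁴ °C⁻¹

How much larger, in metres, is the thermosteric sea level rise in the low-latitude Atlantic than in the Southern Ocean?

A 0–300 m: 2.5×10⁻⁴ × 1.4 × 300 = 0.10500 m
A 750 × 2.1×10⁻⁴ × 0.51 = 0.080325 m
A 1050–2450 m: 0.7 × 1400 × 1.9×10⁻⁴ = 0.18620 m
A total: 0.371525 m
B Layer 1: 1.9×10⁻⁴ × 240 × 0.35 = 0.01596 m
B 240–570 m: 0.85×10⁻⁴ × 0.28 × 330 = 0.007854 m
B Layer 3: 0.34 × 850 × 0.69×10⁻⁴ = 0.019941 m
B total: 0.043755 m
Difference: 0.371525 − 0.043755 = 0.32777 m

0.328 m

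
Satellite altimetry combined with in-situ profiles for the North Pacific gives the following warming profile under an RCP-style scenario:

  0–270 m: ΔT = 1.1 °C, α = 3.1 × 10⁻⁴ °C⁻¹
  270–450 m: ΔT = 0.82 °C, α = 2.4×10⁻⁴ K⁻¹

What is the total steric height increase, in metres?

0.13 m

Layer 1: 3.1×10⁻⁴ × 270 × 1.1 = 0.09207 m
Layer 2: 180 × 2.4×10⁻⁴ × 0.82 = 0.035424 m
Δh = 0.09207 + 0.035424 = 0.127494 m ≈ 0.13 m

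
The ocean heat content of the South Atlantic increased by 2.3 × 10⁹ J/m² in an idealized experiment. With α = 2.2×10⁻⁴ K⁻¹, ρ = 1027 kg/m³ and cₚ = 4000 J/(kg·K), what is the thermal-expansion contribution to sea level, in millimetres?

123 mm of thermosteric rise

Δh = αQ/(ρcₚ) = 2.2×10⁻⁴ × 2.3×10⁹ / (1027 × 4000) ≈ 0.12317 m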